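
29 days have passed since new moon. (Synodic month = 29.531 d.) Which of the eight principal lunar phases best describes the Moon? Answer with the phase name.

At 29/29.531 of the cycle, θ ≈ 354° — the new moon range.

new moon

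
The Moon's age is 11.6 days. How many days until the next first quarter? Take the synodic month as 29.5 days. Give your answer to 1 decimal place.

25.3 days

First quarter occurs at elongation 90°, i.e. at age 29.5 × 90/360 = 7.375 d.
Already past this cycle's first quarter; the next is at 7.375 + 29.5 = 36.875 d, so 36.875 − 11.6 = 25.275 days.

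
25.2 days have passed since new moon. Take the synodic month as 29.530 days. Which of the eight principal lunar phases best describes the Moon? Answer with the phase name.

waning crescent

At 25.2/29.530 of the cycle, θ ≈ 307° — the waning crescent range.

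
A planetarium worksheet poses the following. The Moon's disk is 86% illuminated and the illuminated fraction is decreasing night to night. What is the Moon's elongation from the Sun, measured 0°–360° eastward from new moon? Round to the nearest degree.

cos θ = 1 − 2f = -0.720, giving a principal value of 136.1°.
A waning Moon lies in 180°–360°, so θ = 360° − 136.1° = 223.9°.

224°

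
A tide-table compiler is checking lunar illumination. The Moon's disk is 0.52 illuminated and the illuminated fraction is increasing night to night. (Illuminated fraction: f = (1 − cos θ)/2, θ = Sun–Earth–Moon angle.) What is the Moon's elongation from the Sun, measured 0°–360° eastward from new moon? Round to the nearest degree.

92°

From f = (1 − cos θ)/2: cos θ = 1 − 2×0.52 = -0.040; arccos → 92.3°.
Waxing ⇒ before full, so θ = 92.3°.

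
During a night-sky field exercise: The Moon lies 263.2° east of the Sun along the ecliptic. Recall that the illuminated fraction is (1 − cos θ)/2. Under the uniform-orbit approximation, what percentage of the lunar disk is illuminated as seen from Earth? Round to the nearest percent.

56%

f = (1 − cos 263.2°)/2 = (1 − (-0.118))/2 ≈ 0.559, i.e. 56%.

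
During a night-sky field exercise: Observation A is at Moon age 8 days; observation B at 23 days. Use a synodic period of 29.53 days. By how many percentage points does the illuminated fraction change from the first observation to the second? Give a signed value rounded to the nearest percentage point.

-16 pp

θ₁ = 360° × 8/29.53 = 97.5°, f₁ = (1 − cos θ₁)/2 = 0.566.
θ₂ = 360° × 23/29.53 = 280.4°, f₂ = (1 − cos θ₂)/2 = 0.410.
Change = f₂ − f₁ = -0.156 → -16 percentage points.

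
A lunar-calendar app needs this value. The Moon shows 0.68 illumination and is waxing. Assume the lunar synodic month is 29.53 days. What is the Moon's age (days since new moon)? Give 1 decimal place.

9.1 days

Invert f = (1 − cos θ)/2 to get cos θ = 1 − 2(0.68) = -0.360, hence θ₀ = arccos -0.360 = 111.1°.
Waxing ⇒ before full, so θ = 111.1°.
Age = 29.53 × 111.1°/360° ≈ 9.11 days.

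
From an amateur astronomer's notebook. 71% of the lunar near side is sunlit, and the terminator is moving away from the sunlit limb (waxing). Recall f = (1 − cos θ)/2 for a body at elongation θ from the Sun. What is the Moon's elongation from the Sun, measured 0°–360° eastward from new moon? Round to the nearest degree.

115°

From f = (1 − cos θ)/2: cos θ = 1 − 2×0.71 = -0.420; arccos → 114.8°.
The Moon is waxing (0°–180°), so θ = 114.8° directly.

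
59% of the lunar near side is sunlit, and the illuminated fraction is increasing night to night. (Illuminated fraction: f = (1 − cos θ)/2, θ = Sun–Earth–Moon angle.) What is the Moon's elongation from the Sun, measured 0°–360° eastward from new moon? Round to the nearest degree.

100°

From f = (1 − cos θ)/2: cos θ = 1 − 2×0.59 = -0.180; arccos → 100.4°.
Waxing ⇒ before full, so θ = 100.4°.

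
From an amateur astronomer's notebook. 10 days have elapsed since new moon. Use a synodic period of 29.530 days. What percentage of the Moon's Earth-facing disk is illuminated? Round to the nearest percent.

Elongation θ = 360° × 10/29.530 ≈ 121.9°.
cos 121.9° = (-0.529), so f = (1 − (-0.529))/2 = 0.764, so 76%.

76%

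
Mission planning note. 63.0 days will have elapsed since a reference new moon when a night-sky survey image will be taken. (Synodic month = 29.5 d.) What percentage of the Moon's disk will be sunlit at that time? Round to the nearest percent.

17%

Reduce mod P: 63.0 − 2×29.5 = 4.00 d into the current lunation.
Elongation θ = 360° × 4.00/29.5 ≈ 48.8°.
cos 48.8° = 0.659, so f = (1 − 0.659)/2 = 0.171, so 17%.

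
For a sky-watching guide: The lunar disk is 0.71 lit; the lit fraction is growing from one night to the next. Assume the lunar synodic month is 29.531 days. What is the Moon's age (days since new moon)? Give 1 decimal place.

9.4 days

Invert f = (1 − cos θ)/2 to get cos θ = 1 − 2(0.71) = -0.420, hence θ₀ = arccos -0.420 = 114.8°.
Before full moon the principal value applies: θ = 114.8°.
That fraction of the synodic month is 114.8/360 × 29.531 d ≈ 9.42 d.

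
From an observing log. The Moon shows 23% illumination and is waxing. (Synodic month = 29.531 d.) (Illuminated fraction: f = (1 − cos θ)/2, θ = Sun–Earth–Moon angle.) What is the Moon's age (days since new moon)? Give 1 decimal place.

4.7 days

cos θ = 1 − 2f = 0.540, giving a principal value of 57.3°.
The Moon is waxing (0°–180°), so θ = 57.3° directly.
Age = 29.531 × 57.3°/360° ≈ 4.70 days.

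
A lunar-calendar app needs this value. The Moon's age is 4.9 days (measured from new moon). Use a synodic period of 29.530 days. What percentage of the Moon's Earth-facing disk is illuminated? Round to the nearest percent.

Phase angle: θ = 360°·(4.9 d)/(29.530 d) = 59.7°.
With cos θ = 0.504, the lit fraction is (1 − 0.504)/2 ≈ 0.248, so 25%.

25%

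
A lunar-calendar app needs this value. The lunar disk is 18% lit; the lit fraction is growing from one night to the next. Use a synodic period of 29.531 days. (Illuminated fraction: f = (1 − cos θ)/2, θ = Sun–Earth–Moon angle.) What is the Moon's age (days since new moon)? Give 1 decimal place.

4.1 days

cos θ = 1 − 2f = 0.640, giving a principal value of 50.2°.
Before full moon the principal value applies: θ = 50.2°.
That fraction of the synodic month is 50.2/360 × 29.531 d ≈ 4.12 d.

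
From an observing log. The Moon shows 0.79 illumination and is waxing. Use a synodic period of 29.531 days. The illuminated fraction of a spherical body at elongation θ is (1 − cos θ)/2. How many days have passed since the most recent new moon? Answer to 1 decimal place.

10.3 days

cos θ = 1 − 2f = -0.580, giving a principal value of 125.5°.
Before full moon the principal value applies: θ = 125.5°.
That fraction of the synodic month is 125.5/360 × 29.531 d ≈ 10.29 d.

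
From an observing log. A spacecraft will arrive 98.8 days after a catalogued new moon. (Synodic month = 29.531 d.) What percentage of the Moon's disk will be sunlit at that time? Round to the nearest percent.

78%

98.8/29.531 = 3.346 lunations, so 3 complete cycles and 10.21 d into the next.
The Moon has covered 10.21/29.531 of its cycle, so θ ≈ 360° × 10.21/29.531 = 124.4°.
With cos θ = (-0.565), the lit fraction is (1 − (-0.565))/2 ≈ 0.783, so 78%.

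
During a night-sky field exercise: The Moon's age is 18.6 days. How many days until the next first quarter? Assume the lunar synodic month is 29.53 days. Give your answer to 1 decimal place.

18.3 days

First quarter is 0.25 of the way through the cycle: age 0.25 × 29.53 = 7.383 d.
Already past this cycle's first quarter; the next is at 7.383 + 29.53 = 36.913 d, so 36.913 − 18.6 = 18.312 days.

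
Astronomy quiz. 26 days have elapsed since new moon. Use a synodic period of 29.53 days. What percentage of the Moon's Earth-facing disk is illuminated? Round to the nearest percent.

13%

Elongation θ = 360° × 26/29.53 ≈ 317.0°.
Illuminated fraction = (1 − cos 317.0°)/2 = (1 − 0.731)/2 ≈ 0.135, so 13%.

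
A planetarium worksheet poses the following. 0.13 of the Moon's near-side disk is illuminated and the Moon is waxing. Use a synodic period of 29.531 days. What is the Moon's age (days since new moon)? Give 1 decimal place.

From f = (1 − cos θ)/2: cos θ = 1 − 2×0.13 = 0.740; arccos → 42.3°.
Waxing ⇒ before full, so θ = 42.3°.
Age = 29.531 × 42.3°/360° ≈ 3.47 days.

3.5 days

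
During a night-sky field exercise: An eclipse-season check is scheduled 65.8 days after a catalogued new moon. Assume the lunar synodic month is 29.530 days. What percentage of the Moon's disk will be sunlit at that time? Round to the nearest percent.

43%

65.8 d spans 2 complete synodic months (2 × 29.530 = 59.06 d) plus 6.74 d.
The Moon has covered 6.74/29.530 of its cycle, so θ ≈ 360° × 6.74/29.530 = 82.2°.
Illuminated fraction = (1 − cos 82.2°)/2 = (1 − 0.136)/2 ≈ 0.432, so 43%.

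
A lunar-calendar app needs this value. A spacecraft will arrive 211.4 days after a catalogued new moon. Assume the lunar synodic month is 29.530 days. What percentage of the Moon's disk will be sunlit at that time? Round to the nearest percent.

Reduce mod P: 211.4 − 7×29.530 = 4.69 d into the current lunation.
Elongation θ = 360° × 4.69/29.530 ≈ 57.2°.
Illuminated fraction = (1 − cos 57.2°)/2 = (1 − 0.542)/2 ≈ 0.229, so 23%.

23%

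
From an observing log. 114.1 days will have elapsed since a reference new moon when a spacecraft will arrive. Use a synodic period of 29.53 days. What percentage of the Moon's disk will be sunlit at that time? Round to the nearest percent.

17%

114.1/29.53 = 3.864 lunations, so 3 complete cycles and 25.51 d into the next.
Elongation θ = 360° × 25.51/29.53 ≈ 311.0°.
With cos θ = 0.656, the lit fraction is (1 − 0.656)/2 ≈ 0.172, so 17%.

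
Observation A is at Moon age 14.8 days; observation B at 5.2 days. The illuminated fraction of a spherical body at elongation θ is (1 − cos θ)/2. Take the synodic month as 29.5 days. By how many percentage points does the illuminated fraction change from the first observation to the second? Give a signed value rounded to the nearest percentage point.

-72 pp

θ₁ = 360° × 14.8/29.5 = 180.6°, f₁ = (1 − cos θ₁)/2 = 1.000.
θ₂ = 360° × 5.2/29.5 = 63.5°, f₂ = (1 − cos θ₂)/2 = 0.277.
Change = f₂ − f₁ = -0.723 → -72 percentage points.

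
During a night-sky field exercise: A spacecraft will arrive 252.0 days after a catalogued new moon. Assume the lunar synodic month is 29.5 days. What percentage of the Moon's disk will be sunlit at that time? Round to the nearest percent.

98%

252.0/29.5 = 8.542 lunations, so 8 complete cycles and 16.00 d into the next.
The Moon has covered 16.00/29.5 of its cycle, so θ ≈ 360° × 16.00/29.5 = 195.3°.
With cos θ = (-0.965), the lit fraction is (1 − (-0.965))/2 ≈ 0.982, so 98%.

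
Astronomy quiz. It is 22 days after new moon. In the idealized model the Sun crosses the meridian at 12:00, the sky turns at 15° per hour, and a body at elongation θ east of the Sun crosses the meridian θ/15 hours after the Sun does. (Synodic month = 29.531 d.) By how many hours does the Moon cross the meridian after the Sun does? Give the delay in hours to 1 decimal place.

Phase angle: θ = 360°·(22 d)/(29.531 d) = 268.2°.
At 15° of sky rotation per hour, 268.2° corresponds to a 17.88 h lag.
So the Moon crosses the meridian 17.88 h after the Sun.

17.9 h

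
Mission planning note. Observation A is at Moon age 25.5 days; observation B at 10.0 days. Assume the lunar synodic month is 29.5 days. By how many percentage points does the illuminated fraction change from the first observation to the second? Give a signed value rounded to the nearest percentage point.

+59 pp

θ₁ = 360° × 25.5/29.5 = 311.2°, f₁ = (1 − cos θ₁)/2 = 0.171.
θ₂ = 360° × 10.0/29.5 = 122.0°, f₂ = (1 − cos θ₂)/2 = 0.765.
Change = f₂ − f₁ = +0.594 → +59 percentage points.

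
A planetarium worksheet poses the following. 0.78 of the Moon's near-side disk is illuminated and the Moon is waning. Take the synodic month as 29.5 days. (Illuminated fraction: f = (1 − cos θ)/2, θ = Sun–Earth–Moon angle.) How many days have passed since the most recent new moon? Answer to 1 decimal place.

19.3 days

From f = (1 − cos θ)/2: cos θ = 1 − 2×0.78 = -0.560; arccos → 124.1°.
Waning ⇒ past full, so θ = 360° − 124.1° = 235.9°.
Age = 29.5 × 235.9°/360° ≈ 19.33 days.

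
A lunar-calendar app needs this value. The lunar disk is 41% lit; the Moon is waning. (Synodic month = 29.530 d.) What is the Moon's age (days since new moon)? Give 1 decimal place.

Invert f = (1 − cos θ)/2 to get cos θ = 1 − 2(0.41) = 0.180, hence θ₀ = arccos 0.180 = 79.6°.
Waning ⇒ past full, so θ = 360° − 79.6° = 280.4°.
That fraction of the synodic month is 280.4/360 × 29.530 d ≈ 23.00 d.

23.0 days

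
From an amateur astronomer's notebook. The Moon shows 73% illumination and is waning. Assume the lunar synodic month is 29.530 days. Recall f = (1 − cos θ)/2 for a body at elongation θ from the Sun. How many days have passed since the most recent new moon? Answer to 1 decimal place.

cos θ = 1 − 2f = -0.460, giving a principal value of 117.4°.
Waning ⇒ past full, so θ = 360° − 117.4° = 242.6°.
Age = 29.530 × 242.6°/360° ≈ 19.90 days.

19.9 days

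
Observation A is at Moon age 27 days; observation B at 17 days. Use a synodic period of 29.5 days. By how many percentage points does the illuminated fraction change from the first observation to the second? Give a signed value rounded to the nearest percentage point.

θ₁ = 360° × 27/29.5 = 329.5°, f₁ = (1 − cos θ₁)/2 = 0.069.
θ₂ = 360° × 17/29.5 = 207.5°, f₂ = (1 − cos θ₂)/2 = 0.944.
Change = f₂ − f₁ = +0.874 → +87 percentage points.

+87 percentage points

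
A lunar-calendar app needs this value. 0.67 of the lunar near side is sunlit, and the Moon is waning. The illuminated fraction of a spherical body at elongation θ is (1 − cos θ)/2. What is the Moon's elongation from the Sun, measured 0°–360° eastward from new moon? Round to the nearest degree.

250°

Invert f = (1 − cos θ)/2 to get cos θ = 1 − 2(0.67) = -0.340, hence θ₀ = arccos -0.340 = 109.9°.
Waning ⇒ past full, so θ = 360° − 109.9° = 250.1°.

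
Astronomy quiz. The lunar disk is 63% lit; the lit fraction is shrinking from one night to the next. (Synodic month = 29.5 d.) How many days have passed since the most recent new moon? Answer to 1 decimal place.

20.9 days

cos θ = 1 − 2f = -0.260, giving a principal value of 105.1°.
Waning ⇒ past full, so θ = 360° − 105.1° = 254.9°.
Age = 29.5 × 254.9°/360° ≈ 20.89 days.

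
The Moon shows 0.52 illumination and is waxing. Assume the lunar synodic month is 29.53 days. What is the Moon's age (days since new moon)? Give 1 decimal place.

Invert f = (1 − cos θ)/2 to get cos θ = 1 − 2(0.52) = -0.040, hence θ₀ = arccos -0.040 = 92.3°.
Before full moon the principal value applies: θ = 92.3°.
Age = 29.53 × 92.3°/360° ≈ 7.57 days.

7.6 days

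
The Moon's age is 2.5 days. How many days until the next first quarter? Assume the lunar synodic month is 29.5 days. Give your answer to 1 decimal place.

4.9 days

First quarter is 0.25 of the way through the cycle: age 0.25 × 29.5 = 7.375 d.
That is 7.375 − 2.5 = 4.875 days ahead.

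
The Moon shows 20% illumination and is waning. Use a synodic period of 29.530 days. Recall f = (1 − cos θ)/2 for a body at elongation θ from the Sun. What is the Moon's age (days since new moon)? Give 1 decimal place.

25.2 days

Invert f = (1 − cos θ)/2 to get cos θ = 1 − 2(0.20) = 0.600, hence θ₀ = arccos 0.600 = 53.1°.
A waning Moon lies in 180°–360°, so θ = 360° − 53.1° = 306.9°.
That fraction of the synodic month is 306.9/360 × 29.530 d ≈ 25.17 d.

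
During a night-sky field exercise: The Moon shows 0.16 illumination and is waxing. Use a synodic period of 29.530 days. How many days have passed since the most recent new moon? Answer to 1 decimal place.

3.9 days

Invert f = (1 − cos θ)/2 to get cos θ = 1 − 2(0.16) = 0.680, hence θ₀ = arccos 0.680 = 47.2°.
Waxing ⇒ before full, so θ = 47.2°.
At 360°/29.530 d per day, 47.2° corresponds to 3.87 days.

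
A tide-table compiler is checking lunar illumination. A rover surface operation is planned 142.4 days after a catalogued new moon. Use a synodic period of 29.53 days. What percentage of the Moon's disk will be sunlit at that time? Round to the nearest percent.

28%

142.4/29.53 = 4.822 lunations, so 4 complete cycles and 24.28 d into the next.
The Moon has covered 24.28/29.53 of its cycle, so θ ≈ 360° × 24.28/29.53 = 296.0°.
cos 296.0° = 0.438, so f = (1 − 0.438)/2 = 0.281, so 28%.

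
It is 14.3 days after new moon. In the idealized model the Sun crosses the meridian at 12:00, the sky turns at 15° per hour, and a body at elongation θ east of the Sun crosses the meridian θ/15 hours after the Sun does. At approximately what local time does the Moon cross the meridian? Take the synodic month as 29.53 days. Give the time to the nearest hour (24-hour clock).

The Moon has covered 14.3/29.53 of its cycle, so θ ≈ 360° × 14.3/29.53 = 174.3°.
Delay after the Sun = 174.3° / (15°/h) ≈ 11.62 h.
12:00 + 11.62 h ≈ 23:37 → 00:00 to the nearest hour.

00:00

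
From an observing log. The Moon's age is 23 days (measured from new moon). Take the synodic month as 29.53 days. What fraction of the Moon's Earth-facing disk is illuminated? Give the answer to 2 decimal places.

0.41

Phase angle: θ = 360°·(23 d)/(29.53 d) = 280.4°.
cos 280.4° = 0.180, so f = (1 − 0.180)/2 = 0.410.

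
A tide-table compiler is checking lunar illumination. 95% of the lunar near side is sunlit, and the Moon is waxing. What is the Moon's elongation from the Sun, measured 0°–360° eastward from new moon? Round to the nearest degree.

Invert f = (1 − cos θ)/2 to get cos θ = 1 − 2(0.95) = -0.900, hence θ₀ = arccos -0.900 = 154.2°.
Waxing ⇒ before full, so θ = 154.2°.

154°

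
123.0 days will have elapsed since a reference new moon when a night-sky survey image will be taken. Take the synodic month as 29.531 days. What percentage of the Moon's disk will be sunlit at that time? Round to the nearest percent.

25%

123.0 d spans 4 complete synodic months (4 × 29.531 = 118.12 d) plus 4.88 d.
The Moon has covered 4.88/29.531 of its cycle, so θ ≈ 360° × 4.88/29.531 = 59.4°.
Illuminated fraction = (1 − cos 59.4°)/2 = (1 − 0.508)/2 ≈ 0.246, so 25%.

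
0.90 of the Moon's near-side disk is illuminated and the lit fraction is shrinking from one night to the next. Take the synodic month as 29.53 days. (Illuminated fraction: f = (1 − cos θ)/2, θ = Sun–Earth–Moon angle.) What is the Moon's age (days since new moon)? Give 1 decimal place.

Invert f = (1 − cos θ)/2 to get cos θ = 1 − 2(0.90) = -0.800, hence θ₀ = arccos -0.800 = 143.1°.
Since the Moon is past full (waning), take the reflex angle: θ = 360° − 143.1° = 216.9°.
Age = 29.53 × 216.9°/360° ≈ 17.79 days.

17.8 days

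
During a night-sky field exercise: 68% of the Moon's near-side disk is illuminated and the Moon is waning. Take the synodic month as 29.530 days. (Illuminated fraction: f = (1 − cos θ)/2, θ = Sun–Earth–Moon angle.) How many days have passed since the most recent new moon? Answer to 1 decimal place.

cos θ = 1 − 2f = -0.360, giving a principal value of 111.1°.
Since the Moon is past full (waning), take the reflex angle: θ = 360° − 111.1° = 248.9°.
That fraction of the synodic month is 248.9/360 × 29.530 d ≈ 20.42 d.

20.4 days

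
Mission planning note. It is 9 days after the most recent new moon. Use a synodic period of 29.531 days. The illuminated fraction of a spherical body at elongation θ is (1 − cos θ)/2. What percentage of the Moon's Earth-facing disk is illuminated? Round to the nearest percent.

67%

The Moon has covered 9/29.531 of its cycle, so θ ≈ 360° × 9/29.531 = 109.7°.
With cos θ = (-0.337), the lit fraction is (1 − (-0.337))/2 ≈ 0.669, so 67%.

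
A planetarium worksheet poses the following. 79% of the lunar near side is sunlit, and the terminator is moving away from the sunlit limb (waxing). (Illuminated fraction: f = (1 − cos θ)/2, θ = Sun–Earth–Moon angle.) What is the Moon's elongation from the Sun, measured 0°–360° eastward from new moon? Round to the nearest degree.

125°

cos θ = 1 − 2f = -0.580, giving a principal value of 125.5°.
Before full moon the principal value applies: θ = 125.5°.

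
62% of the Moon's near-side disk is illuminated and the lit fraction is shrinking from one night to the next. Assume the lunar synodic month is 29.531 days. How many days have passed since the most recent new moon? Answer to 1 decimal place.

cos θ = 1 − 2f = -0.240, giving a principal value of 103.9°.
Waning ⇒ past full, so θ = 360° − 103.9° = 256.1°.
Age = 29.531 × 256.1°/360° ≈ 21.01 days.

21.0 days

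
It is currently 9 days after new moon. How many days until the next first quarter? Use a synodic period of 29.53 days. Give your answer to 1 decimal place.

First quarter occurs at elongation 90°, i.e. at age 29.53 × 90/360 = 7.383 d.
Already past this cycle's first quarter; the next is at 7.383 + 29.53 = 36.913 d, so 36.913 − 9 = 27.913 days.

27.9 days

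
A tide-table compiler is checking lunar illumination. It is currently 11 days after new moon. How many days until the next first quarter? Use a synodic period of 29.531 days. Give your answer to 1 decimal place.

First quarter occurs at elongation 90°, i.e. at age 29.531 × 90/360 = 7.383 d.
Already past this cycle's first quarter; the next is at 7.383 + 29.531 = 36.914 d, so 36.914 − 11 = 25.914 days.

25.9 days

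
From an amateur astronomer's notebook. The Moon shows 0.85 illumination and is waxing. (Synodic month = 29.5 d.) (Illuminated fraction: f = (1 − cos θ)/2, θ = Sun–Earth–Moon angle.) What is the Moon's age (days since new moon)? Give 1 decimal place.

11.0 days

From f = (1 − cos θ)/2: cos θ = 1 − 2×0.85 = -0.700; arccos → 134.4°.
The Moon is waxing (0°–180°), so θ = 134.4° directly.
At 360°/29.5 d per day, 134.4° corresponds to 11.02 days.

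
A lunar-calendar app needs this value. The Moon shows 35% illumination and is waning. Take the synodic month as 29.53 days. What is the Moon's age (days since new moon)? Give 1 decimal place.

From f = (1 − cos θ)/2: cos θ = 1 − 2×0.35 = 0.300; arccos → 72.5°.
A waning Moon lies in 180°–360°, so θ = 360° − 72.5° = 287.5°.
Age = 29.53 × 287.5°/360° ≈ 23.58 days.

23.6 days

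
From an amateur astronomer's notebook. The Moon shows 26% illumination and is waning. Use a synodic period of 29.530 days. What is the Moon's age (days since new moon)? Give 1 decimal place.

24.5 days

From f = (1 − cos θ)/2: cos θ = 1 − 2×0.26 = 0.480; arccos → 61.3°.
A waning Moon lies in 180°–360°, so θ = 360° − 61.3° = 298.7°.
At 360°/29.530 d per day, 298.7° corresponds to 24.50 days.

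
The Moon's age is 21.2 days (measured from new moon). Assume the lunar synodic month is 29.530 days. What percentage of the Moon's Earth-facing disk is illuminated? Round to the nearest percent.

The Moon has covered 21.2/29.530 of its cycle, so θ ≈ 360° × 21.2/29.530 = 258.4°.
cos 258.4° = (-0.200), so f = (1 − (-0.200))/2 = 0.600, so 60%.

60%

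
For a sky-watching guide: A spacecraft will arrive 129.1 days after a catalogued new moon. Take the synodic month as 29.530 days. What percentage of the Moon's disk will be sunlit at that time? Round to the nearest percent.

129.1/29.530 = 4.372 lunations, so 4 complete cycles and 10.98 d into the next.
Elongation θ = 360° × 10.98/29.530 ≈ 133.9°.
Illuminated fraction = (1 − cos 133.9°)/2 = (1 − (-0.693))/2 ≈ 0.846, so 85%.

85%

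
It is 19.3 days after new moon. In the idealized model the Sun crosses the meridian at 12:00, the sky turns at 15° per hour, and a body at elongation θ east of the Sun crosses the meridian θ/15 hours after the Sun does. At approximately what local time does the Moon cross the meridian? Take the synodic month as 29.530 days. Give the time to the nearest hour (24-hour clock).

Elongation θ = 360° × 19.3/29.530 ≈ 235.3°.
The Moon trails the Sun by θ/15 = 235.3/15 ≈ 15.69 hours.
12:00 + 15.69 h ≈ 03:41 → 04:00 to the nearest hour.

04:00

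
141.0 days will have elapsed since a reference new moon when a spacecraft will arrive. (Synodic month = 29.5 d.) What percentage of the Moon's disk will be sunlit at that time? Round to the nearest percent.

41%

141.0/29.5 = 4.780 lunations, so 4 complete cycles and 23.00 d into the next.
Phase angle: θ = 360°·(23.00 d)/(29.5 d) = 280.7°.
Illuminated fraction = (1 − cos 280.7°)/2 = (1 − 0.185)/2 ≈ 0.407, so 41%.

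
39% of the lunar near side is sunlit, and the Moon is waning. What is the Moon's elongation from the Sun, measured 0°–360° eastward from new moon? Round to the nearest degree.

283°

From f = (1 − cos θ)/2: cos θ = 1 − 2×0.39 = 0.220; arccos → 77.3°.
Waning ⇒ past full, so θ = 360° − 77.3° = 282.7°.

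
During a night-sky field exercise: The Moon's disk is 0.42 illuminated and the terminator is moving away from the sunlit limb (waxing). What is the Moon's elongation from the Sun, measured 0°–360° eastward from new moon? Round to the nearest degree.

81°

Invert f = (1 − cos θ)/2 to get cos θ = 1 − 2(0.42) = 0.160, hence θ₀ = arccos 0.160 = 80.8°.
Before full moon the principal value applies: θ = 80.8°.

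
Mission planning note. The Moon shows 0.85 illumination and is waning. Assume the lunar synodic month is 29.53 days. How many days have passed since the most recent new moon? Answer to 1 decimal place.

Invert f = (1 − cos θ)/2 to get cos θ = 1 − 2(0.85) = -0.700, hence θ₀ = arccos -0.700 = 134.4°.
Waning ⇒ past full, so θ = 360° − 134.4° = 225.6°.
At 360°/29.53 d per day, 225.6° corresponds to 18.50 days.

18.5 days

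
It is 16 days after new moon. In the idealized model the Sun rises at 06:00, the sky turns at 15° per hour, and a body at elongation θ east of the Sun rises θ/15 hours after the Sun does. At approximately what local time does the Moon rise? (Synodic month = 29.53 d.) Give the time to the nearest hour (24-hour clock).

19:00

Elongation θ = 360° × 16/29.53 ≈ 195.1°.
Delay after the Sun = 195.1° / (15°/h) ≈ 13.00 h.
06:00 + 13.00 h ≈ 19:00 → 19:00 to the nearest hour.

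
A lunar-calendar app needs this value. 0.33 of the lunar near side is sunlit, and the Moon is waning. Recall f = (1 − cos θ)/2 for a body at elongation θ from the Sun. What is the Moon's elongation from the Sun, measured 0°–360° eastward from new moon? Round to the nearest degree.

290°

cos θ = 1 − 2f = 0.340, giving a principal value of 70.1°.
Since the Moon is past full (waning), take the reflex angle: θ = 360° − 70.1° = 289.9°.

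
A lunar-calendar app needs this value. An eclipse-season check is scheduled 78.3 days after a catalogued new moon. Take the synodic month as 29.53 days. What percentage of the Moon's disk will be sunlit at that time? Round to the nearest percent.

79%

78.3/29.53 = 2.652 lunations, so 2 complete cycles and 19.24 d into the next.
Phase angle: θ = 360°·(19.24 d)/(29.53 d) = 234.6°.
With cos θ = (-0.580), the lit fraction is (1 − (-0.580))/2 ≈ 0.790, so 79%.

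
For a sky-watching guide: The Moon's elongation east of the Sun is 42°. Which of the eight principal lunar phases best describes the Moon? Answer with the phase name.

The waxing crescent sector spans roughly 22°–68°; 42° falls inside it.

waxing crescent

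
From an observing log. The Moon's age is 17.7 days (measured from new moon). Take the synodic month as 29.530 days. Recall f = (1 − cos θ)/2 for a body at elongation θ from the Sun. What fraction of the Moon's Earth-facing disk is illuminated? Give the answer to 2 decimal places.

0.91

Phase angle: θ = 360°·(17.7 d)/(29.530 d) = 215.8°.
Illuminated fraction = (1 − cos 215.8°)/2 = (1 − (-0.811))/2 ≈ 0.906.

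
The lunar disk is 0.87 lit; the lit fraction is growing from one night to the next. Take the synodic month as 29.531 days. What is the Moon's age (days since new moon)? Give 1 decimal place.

11.3 days

From f = (1 − cos θ)/2: cos θ = 1 − 2×0.87 = -0.740; arccos → 137.7°.
Before full moon the principal value applies: θ = 137.7°.
Age = 29.531 × 137.7°/360° ≈ 11.30 days.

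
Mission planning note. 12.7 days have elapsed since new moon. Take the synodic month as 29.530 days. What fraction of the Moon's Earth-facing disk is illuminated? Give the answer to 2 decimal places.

0.95

Elongation θ = 360° × 12.7/29.530 ≈ 154.8°.
cos 154.8° = (-0.905), so f = (1 − (-0.905))/2 = 0.953.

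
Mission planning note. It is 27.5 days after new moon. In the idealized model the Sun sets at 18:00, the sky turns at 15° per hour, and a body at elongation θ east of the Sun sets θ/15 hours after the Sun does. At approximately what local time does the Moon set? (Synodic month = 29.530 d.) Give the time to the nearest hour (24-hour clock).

Phase angle: θ = 360°·(27.5 d)/(29.530 d) = 335.3°.
At 15° of sky rotation per hour, 335.3° corresponds to a 22.35 h lag.
18:00 + 22.35 h ≈ 16:21 → 16:00 to the nearest hour.

16:00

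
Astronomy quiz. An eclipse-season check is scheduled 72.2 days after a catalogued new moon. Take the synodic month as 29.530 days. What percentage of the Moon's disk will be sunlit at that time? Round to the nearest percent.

Reduce mod P: 72.2 − 2×29.530 = 13.14 d into the current lunation.
Phase angle: θ = 360°·(13.14 d)/(29.530 d) = 160.2°.
With cos θ = (-0.941), the lit fraction is (1 − (-0.941))/2 ≈ 0.970, so 97%.

97%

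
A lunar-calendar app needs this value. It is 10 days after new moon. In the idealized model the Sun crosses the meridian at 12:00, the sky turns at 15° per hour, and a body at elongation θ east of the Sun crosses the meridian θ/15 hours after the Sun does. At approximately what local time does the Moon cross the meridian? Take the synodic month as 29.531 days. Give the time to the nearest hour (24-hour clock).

20:00

Phase angle: θ = 360°·(10 d)/(29.531 d) = 121.9°.
At 15° of sky rotation per hour, 121.9° corresponds to a 8.13 h lag.
12:00 + 8.13 h ≈ 20:08 → 20:00 to the nearest hour.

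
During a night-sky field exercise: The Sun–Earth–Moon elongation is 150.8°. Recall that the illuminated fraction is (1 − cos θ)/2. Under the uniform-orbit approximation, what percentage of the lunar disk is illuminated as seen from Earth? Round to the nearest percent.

94%

f = (1 − cos 150.8°)/2 = (1 − (-0.873))/2 ≈ 0.936, i.e. 94%.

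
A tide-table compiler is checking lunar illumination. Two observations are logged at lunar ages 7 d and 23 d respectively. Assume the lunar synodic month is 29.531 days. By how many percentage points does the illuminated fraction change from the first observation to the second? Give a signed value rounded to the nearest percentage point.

θ₁ = 360° × 7/29.531 = 85.3°, f₁ = (1 − cos θ₁)/2 = 0.459.
θ₂ = 360° × 23/29.531 = 280.4°, f₂ = (1 − cos θ₂)/2 = 0.410.
Change = f₂ − f₁ = -0.049 → -5 percentage points.

-5 pp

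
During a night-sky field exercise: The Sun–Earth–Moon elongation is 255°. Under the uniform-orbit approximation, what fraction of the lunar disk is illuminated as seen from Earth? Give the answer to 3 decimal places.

f = (1 − cos 255°)/2 = (1 − (-0.259))/2 ≈ 0.629.

0.629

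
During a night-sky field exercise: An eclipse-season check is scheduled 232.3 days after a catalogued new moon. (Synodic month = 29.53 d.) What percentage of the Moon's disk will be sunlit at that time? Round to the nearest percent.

17%

232.3/29.53 = 7.867 lunations, so 7 complete cycles and 25.59 d into the next.
The Moon has covered 25.59/29.53 of its cycle, so θ ≈ 360° × 25.59/29.53 = 312.0°.
cos 312.0° = 0.669, so f = (1 − 0.669)/2 = 0.166, so 17%.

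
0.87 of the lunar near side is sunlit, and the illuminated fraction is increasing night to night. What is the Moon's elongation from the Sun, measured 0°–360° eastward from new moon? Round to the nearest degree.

cos θ = 1 − 2f = -0.740, giving a principal value of 137.7°.
Waxing ⇒ before full, so θ = 137.7°.

138°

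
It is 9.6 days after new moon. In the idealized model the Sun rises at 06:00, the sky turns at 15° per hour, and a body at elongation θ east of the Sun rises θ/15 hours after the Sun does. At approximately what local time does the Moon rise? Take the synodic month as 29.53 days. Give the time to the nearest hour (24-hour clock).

14:00

The Moon has covered 9.6/29.53 of its cycle, so θ ≈ 360° × 9.6/29.53 = 117.0°.
The Moon trails the Sun by θ/15 = 117.0/15 ≈ 7.80 hours.
06:00 + 7.80 h ≈ 13:48 → 14:00 to the nearest hour.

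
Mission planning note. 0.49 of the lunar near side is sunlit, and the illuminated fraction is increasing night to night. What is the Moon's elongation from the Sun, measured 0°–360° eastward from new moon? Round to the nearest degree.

From f = (1 − cos θ)/2: cos θ = 1 − 2×0.49 = 0.020; arccos → 88.9°.
Before full moon the principal value applies: θ = 88.9°.

89°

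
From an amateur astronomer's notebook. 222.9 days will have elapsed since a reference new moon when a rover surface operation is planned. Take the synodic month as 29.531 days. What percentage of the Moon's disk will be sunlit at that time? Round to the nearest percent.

98%

Reduce mod P: 222.9 − 7×29.531 = 16.18 d into the current lunation.
Phase angle: θ = 360°·(16.18 d)/(29.531 d) = 197.3°.
With cos θ = (-0.955), the lit fraction is (1 − (-0.955))/2 ≈ 0.977, so 98%.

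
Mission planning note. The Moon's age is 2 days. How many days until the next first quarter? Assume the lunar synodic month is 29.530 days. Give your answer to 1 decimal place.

5.4 days

First quarter occurs at elongation 90°, i.e. at age 29.530 × 90/360 = 7.383 d.
That is 7.383 − 2 = 5.383 days ahead.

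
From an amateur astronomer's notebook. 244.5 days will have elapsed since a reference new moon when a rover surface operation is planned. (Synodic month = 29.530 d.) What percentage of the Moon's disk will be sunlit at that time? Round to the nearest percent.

59%

244.5/29.530 = 8.280 lunations, so 8 complete cycles and 8.26 d into the next.
Elongation θ = 360° × 8.26/29.530 ≈ 100.7°.
cos 100.7° = (-0.186), so f = (1 − (-0.186))/2 = 0.593, so 59%.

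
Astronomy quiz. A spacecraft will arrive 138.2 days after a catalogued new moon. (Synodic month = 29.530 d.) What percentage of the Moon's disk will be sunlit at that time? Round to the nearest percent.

71%

138.2 d spans 4 complete synodic months (4 × 29.530 = 118.12 d) plus 20.08 d.
Elongation θ = 360° × 20.08/29.530 ≈ 244.8°.
cos 244.8° = (-0.426), so f = (1 − (-0.426))/2 = 0.713, so 71%.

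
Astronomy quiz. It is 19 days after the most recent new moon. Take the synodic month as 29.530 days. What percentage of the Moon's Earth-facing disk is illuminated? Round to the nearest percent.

Phase angle: θ = 360°·(19 d)/(29.530 d) = 231.6°.
With cos θ = (-0.621), the lit fraction is (1 − (-0.621))/2 ≈ 0.810, so 81%.

81%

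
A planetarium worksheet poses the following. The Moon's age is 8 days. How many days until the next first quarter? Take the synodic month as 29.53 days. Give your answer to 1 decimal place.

First quarter is 0.25 of the way through the cycle: age 0.25 × 29.53 = 7.383 d.
Already past this cycle's first quarter; the next is at 7.383 + 29.53 = 36.913 d, so 36.913 − 8 = 28.913 days.

28.9 days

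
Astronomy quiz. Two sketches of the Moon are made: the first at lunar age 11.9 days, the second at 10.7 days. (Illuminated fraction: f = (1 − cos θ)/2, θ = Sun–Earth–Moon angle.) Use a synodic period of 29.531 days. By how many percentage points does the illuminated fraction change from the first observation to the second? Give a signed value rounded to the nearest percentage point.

First observation: θ = 360°·11.9/29.531 = 145.1°, so f = 0.910.
Second observation: θ = 130.4°, f = 0.824.
Δf = 0.824 − 0.910 = -0.086, i.e. -9 pp.

-9 pp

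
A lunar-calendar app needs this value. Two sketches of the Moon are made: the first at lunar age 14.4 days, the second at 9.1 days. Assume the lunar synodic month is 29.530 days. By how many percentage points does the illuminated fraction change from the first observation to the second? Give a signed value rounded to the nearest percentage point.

θ₁ = 360° × 14.4/29.530 = 175.6°, f₁ = (1 − cos θ₁)/2 = 0.998.
θ₂ = 360° × 9.1/29.530 = 110.9°, f₂ = (1 − cos θ₂)/2 = 0.679.
Change = f₂ − f₁ = -0.320 → -32 percentage points.

-32 percentage points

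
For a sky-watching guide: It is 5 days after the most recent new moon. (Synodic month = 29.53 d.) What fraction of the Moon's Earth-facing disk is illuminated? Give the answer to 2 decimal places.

0.26

Phase angle: θ = 360°·(5 d)/(29.53 d) = 61.0°.
Illuminated fraction = (1 − cos 61.0°)/2 = (1 − 0.485)/2 ≈ 0.257.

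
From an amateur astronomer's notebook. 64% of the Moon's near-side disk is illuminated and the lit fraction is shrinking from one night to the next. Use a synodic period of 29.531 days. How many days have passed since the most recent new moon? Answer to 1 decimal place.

From f = (1 − cos θ)/2: cos θ = 1 − 2×0.64 = -0.280; arccos → 106.3°.
A waning Moon lies in 180°–360°, so θ = 360° − 106.3° = 253.7°.
That fraction of the synodic month is 253.7/360 × 29.531 d ≈ 20.81 d.

20.8 days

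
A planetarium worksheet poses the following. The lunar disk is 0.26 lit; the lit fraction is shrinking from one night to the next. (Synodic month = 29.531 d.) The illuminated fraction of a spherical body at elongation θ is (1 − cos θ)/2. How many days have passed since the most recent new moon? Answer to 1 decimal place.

cos θ = 1 − 2f = 0.480, giving a principal value of 61.3°.
Since the Moon is past full (waning), take the reflex angle: θ = 360° − 61.3° = 298.7°.
At 360°/29.531 d per day, 298.7° corresponds to 24.50 days.

24.5 days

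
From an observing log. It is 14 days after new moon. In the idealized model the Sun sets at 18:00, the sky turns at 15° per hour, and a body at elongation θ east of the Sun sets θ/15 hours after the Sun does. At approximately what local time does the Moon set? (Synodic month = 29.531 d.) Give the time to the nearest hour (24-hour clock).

Elongation θ = 360° × 14/29.531 ≈ 170.7°.
Delay after the Sun = 170.7° / (15°/h) ≈ 11.38 h.
18:00 + 11.38 h ≈ 05:23 → 05:00 to the nearest hour.

05:00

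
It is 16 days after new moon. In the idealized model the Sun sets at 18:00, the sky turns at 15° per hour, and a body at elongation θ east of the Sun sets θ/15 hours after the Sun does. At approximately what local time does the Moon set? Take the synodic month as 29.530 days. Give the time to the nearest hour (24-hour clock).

07:00

Phase angle: θ = 360°·(16 d)/(29.530 d) = 195.1°.
At 15° of sky rotation per hour, 195.1° corresponds to a 13.00 h lag.
18:00 + 13.00 h ≈ 07:00 → 07:00 to the nearest hour.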